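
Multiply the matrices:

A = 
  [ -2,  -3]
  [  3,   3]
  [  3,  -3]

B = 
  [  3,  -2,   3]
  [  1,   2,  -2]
A is 3×2 and B is 2×3, so AB is 3×3. Each entry is (row of A)·(column of B):
AB[1,1] = (-2)(3) + (-3)(1) = -9
AB[1,2] = (-2)(-2) + (-3)(2) = -2
AB[1,3] = (-2)(3) + (-3)(-2) = 0
AB[2,1] = (3)(3) + (3)(1) = 12
AB[2,2] = (3)(-2) + (3)(2) = 0
AB[2,3] = (3)(3) + (3)(-2) = 3
AB[3,1] = (3)(3) + (-3)(1) = 6
AB[3,2] = (3)(-2) + (-3)(2) = -12
AB[3,3] = (3)(3) + (-3)(-2) = 15

AB = 
  [ -9,  -2,   0]
  [ 12,   0,   3]
  [  6, -12,  15]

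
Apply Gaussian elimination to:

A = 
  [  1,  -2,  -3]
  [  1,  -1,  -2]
Row operations:
R2 → R2 - (1)·R1

Resulting echelon form:
REF = 
  [  1,  -2,  -3]
  [  0,   1,   1]

Rank = 2 (number of non-zero pivot rows).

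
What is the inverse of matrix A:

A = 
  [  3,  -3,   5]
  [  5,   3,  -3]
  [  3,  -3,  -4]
det(A) = (3)·((3)(-4) - (-3)(-3)) - (-3)·((5)(-4) - (-3)(3)) + (5)·((5)(-3) - (3)(3))
  = (3)(-21) - (-3)(-11) + (5)(-24)
  = -216
det(A) = -216 ≠ 0, so A is invertible.

Cofactors Cᵢⱼ = (-1)ⁱ⁺ʲ·Mᵢⱼ:
C = 
  [-21,  11, -24]
  [-27, -27,   0]
  [ -6,  34,  24]

adj(A) = Cᵀ:
adj(A) = 
  [-21, -27,  -6]
  [ 11, -27,  34]
  [-24,   0,  24]

A⁻¹ = (-1/216) · adj(A):
A⁻¹ = 
  [   7/72,     1/8,    1/36]
  [-11/216,     1/8, -17/108]
  [    1/9,       0,    -1/9]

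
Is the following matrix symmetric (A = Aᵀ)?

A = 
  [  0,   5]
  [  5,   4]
Yes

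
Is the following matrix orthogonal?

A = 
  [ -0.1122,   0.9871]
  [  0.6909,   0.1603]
No

AᵀA = 
  [  0.4899,   0]
  [  0,   1.0001]
≠ I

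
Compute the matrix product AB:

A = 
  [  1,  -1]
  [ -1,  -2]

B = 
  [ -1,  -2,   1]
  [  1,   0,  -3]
AB = 
  [ -2,  -2,   4]
  [ -1,   2,   5]

A is 2×2 and B is 2×3, so AB is 2×3. Each entry is (row of A)·(column of B):
AB[1,1] = (1)(-1) + (-1)(1) = -2
AB[1,2] = (1)(-2) + (-1)(0) = -2
AB[1,3] = (1)(1) + (-1)(-3) = 4
AB[2,1] = (-1)(-1) + (-2)(1) = -1
AB[2,2] = (-1)(-2) + (-2)(0) = 2
AB[2,3] = (-1)(1) + (-2)(-3) = 5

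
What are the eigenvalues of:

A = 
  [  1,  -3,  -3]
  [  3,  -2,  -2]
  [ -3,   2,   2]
Characteristic polynomial: det(λI - A) = λ³ - λ²
The constant term is 0, so λ = 0 is a root: p(λ) = λ(λ² - λ)
λ² - λ = λ(λ - 1)

λ = 0, 1, 0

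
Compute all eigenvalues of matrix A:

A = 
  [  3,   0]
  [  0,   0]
tr(A) = 3, det(A) = 0
Characteristic polynomial: λ² - tr(A)λ + det(A) = λ² - 3λ
λ² - 3λ = λ(λ - 3)

λ = 3, 0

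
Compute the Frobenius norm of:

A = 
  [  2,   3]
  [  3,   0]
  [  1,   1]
||A||_F = 4.899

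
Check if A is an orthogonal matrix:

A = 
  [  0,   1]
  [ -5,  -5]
No

AᵀA = 
  [ 25,  25]
  [ 25,  26]
≠ I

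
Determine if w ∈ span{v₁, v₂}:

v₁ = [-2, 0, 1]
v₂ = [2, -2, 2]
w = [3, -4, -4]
No

Form the augmented matrix and row-reduce:
[v₁|v₂|w] = 
  [ -2,   2,   3]
  [  0,  -2,  -4]
  [  1,   2,  -4]
R3 → R3 + (1/2)·R1
R3 → R3 + (3/2)·R2
REF = 
  [   -2,     2,     3]
  [    0,    -2,    -4]
  [    0,     0, -17/2]

Row 3 reads [0 0 | -17/2], i.e. 0 = -17/2, so the system is inconsistent and w ∉ span{v₁, v₂}.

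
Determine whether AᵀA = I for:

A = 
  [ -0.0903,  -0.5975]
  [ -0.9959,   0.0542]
No

AᵀA = 
  [  1,   0]
  [  0,   0.3599]
≠ I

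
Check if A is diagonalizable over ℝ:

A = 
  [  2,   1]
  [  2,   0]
Yes

tr(A) = 2, det(A) = -2
Characteristic polynomial: λ² - tr(A)λ + det(A) = λ² - 2λ - 2
λ² - 2λ - 2 = 0  ⇒  λ = (2 ± √((-2)² - 4·(-2)))/2 = (2 ± √(12))/2
  = 1 + √3,  1 - √3
Eigenvalues: 1 + √3, 1 - √3  (≈ 2.732, -0.7321)
The two irrational eigenvalues are distinct (simple), so each has alg. mult. = geom. mult. = 1.
Sum of geometric multiplicities equals n, so A has n independent eigenvectors.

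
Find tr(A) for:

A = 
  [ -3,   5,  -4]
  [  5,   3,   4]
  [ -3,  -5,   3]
3

tr(A) = -3 + 3 + 3 = 3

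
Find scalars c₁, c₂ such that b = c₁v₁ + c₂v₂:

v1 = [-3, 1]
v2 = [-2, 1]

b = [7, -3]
c1 = -1, c2 = -2

b = -1·v1 + -2·v2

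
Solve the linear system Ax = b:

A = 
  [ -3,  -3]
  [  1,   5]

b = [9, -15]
Row reduce the augmented matrix [A|b]:
R2 → R2 + (1/3)·R1
REF = 
  [ -3,  -3,   9]
  [  0,   4, -12]

Back-substitution:
x₂ = (-12) / 4 = -3
x₁ = (9 - (-3)(-3)) / (-3) = 0

x = [0, -3]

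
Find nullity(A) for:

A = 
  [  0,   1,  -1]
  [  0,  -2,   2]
nullity(A) = 2

Row reduce:
R2 → R2 + (2)·R1
REF = 
  [  0,   1,  -1]
  [  0,   0,   0]
Pivot columns: 2 → 1 pivot.
rank(A) = 1, so nullity(A) = 3 - 1 = 2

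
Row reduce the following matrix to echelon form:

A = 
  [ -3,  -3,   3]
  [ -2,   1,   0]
Row operations:
R2 → R2 - (2/3)·R1

Resulting echelon form:
REF = 
  [ -3,  -3,   3]
  [  0,   3,  -2]

Rank = 2 (number of non-zero pivot rows).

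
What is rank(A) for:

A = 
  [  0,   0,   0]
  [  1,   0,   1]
rank(A) = 1

Row reduce:
Swap R1 ↔ R2
REF = 
  [  1,   0,   1]
  [  0,   0,   0]
Pivot columns: 1 → 1 pivot.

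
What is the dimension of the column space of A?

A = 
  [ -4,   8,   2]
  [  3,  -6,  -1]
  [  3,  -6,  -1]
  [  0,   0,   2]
dim(Col(A)) = 2

Row reduce:
R2 → R2 + (3/4)·R1
R3 → R3 + (3/4)·R1
R3 → R3 - (1)·R2
R4 → R4 - (4)·R2
REF = 
  [ -4,   8,   2]
  [  0,   0, 1/2]
  [  0,   0,   0]
  [  0,   0,   0]
Pivot columns: 1, 3 → 2 pivots.
dim(Col(A)) = number of pivot columns = 2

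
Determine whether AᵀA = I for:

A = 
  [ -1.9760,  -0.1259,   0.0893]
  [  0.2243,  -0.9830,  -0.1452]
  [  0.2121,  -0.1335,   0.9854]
No

AᵀA = 
  [  3.9999,   0,   0]
  [  0,   1,  -0.0001]
  [  0,  -0.0001,   1.0001]
≠ I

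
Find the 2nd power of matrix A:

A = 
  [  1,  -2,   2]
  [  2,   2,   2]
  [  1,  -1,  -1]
A² = A·A:
A²[1,1] = (1)(1) + (-2)(2) + (2)(1) = -1
A²[1,2] = (1)(-2) + (-2)(2) + (2)(-1) = -8
A²[1,3] = (1)(2) + (-2)(2) + (2)(-1) = -4
A²[2,1] = (2)(1) + (2)(2) + (2)(1) = 8
A²[2,2] = (2)(-2) + (2)(2) + (2)(-1) = -2
A²[2,3] = (2)(2) + (2)(2) + (2)(-1) = 6
A²[3,1] = (1)(1) + (-1)(2) + (-1)(1) = -2
A²[3,2] = (1)(-2) + (-1)(2) + (-1)(-1) = -3
A²[3,3] = (1)(2) + (-1)(2) + (-1)(-1) = 1
A² = 
  [ -1,  -8,  -4]
  [  8,  -2,   6]
  [ -2,  -3,   1]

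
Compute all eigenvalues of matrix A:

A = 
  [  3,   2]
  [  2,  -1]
tr(A) = 2, det(A) = -7
Characteristic polynomial: λ² - tr(A)λ + det(A) = λ² - 2λ - 7
λ² - 2λ - 7 = 0  ⇒  λ = (2 ± √((-2)² - 4·(-7)))/2 = (2 ± √(32))/2
  = 1 + 2√2,  1 - 2√2

λ = 1 + 2√2, 1 - 2√2  (≈ 3.828, -1.828)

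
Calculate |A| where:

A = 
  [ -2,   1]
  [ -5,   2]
1

For a 2×2 matrix, det = ad - bc = (-2)(2) - (1)(-5) = 1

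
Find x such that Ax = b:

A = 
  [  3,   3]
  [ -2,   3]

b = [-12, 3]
x = [-3, -1]

Row reduce the augmented matrix [A|b]:
R2 → R2 + (2/3)·R1
REF = 
  [  3,   3, -12]
  [  0,   5,  -5]

Back-substitution:
x₂ = (-5) / 5 = -1
x₁ = (-12 - (3)(-1)) / 3 = -3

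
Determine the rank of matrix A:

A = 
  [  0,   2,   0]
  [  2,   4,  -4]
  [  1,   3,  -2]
Row reduce:
Swap R1 ↔ R2
R3 → R3 - (1/2)·R1
R3 → R3 - (1/2)·R2
REF = 
  [  2,   4,  -4]
  [  0,   2,   0]
  [  0,   0,   0]
Pivot columns: 1, 2 → 2 pivots.

rank(A) = 2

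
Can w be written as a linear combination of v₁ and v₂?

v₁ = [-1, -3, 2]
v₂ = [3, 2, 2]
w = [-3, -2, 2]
No

Form the augmented matrix and row-reduce:
[v₁|v₂|w] = 
  [ -1,   3,  -3]
  [ -3,   2,  -2]
  [  2,   2,   2]
R2 → R2 - (3)·R1
R3 → R3 + (2)·R1
R3 → R3 + (8/7)·R2
REF = 
  [ -1,   3,  -3]
  [  0,  -7,   7]
  [  0,   0,   4]

Row 3 reads [0 0 | 4], i.e. 0 = 4, so the system is inconsistent and w ∉ span{v₁, v₂}.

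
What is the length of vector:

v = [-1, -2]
2.236

||v||₂ = √((-1)² + (-2)²) = √5 = 2.236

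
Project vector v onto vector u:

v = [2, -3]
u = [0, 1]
v·u = (2)(0) + (-3)(1) = -3
u·u = (0)² + (1)² = 1
proj_u(v) = (v·u / u·u) × u = (-3/1) × u = (-3) × u

proj_u(v) = [0, -3]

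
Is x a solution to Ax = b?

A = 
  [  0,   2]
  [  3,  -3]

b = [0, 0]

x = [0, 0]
Yes

Ax = [0, 0] = b ✓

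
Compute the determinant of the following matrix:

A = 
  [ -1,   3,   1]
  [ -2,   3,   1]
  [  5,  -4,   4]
16

Cofactor expansion along row 1:
det(A) = (-1)·((3)(4) - (1)(-4)) - (3)·((-2)(4) - (1)(5)) + (1)·((-2)(-4) - (3)(5))
  = (-1)(16) - (3)(-13) + (1)(-7)
  = 16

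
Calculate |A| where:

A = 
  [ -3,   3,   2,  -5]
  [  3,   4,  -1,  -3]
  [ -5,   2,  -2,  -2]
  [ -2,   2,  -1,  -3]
-108

Cofactor expansion along row 1: det(A) = a₁₁M₁₁ - a₁₂M₁₂ + a₁₃M₁₃ - a₁₄M₁₄

M₁₁ = det[[4, -1, -3]; [2, -2, -2]; [2, -1, -3]]
  = (4)·((-2)(-3) - (-2)(-1)) - (-1)·((2)(-3) - (-2)(2)) + (-3)·((2)(-1) - (-2)(2))
  = (4)(4) - (-1)(-2) + (-3)(2)
  = 8
M₁₂ = det[[3, -1, -3]; [-5, -2, -2]; [-2, -1, -3]]
  = (3)·((-2)(-3) - (-2)(-1)) - (-1)·((-5)(-3) - (-2)(-2)) + (-3)·((-5)(-1) - (-2)(-2))
  = (3)(4) - (-1)(11) + (-3)(1)
  = 20
M₁₃ = det[[3, 4, -3]; [-5, 2, -2]; [-2, 2, -3]]
  = (3)·((2)(-3) - (-2)(2)) - (4)·((-5)(-3) - (-2)(-2)) + (-3)·((-5)(2) - (2)(-2))
  = (3)(-2) - (4)(11) + (-3)(-6)
  = -32
M₁₄ = det[[3, 4, -1]; [-5, 2, -2]; [-2, 2, -1]]
  = (3)·((2)(-1) - (-2)(2)) - (4)·((-5)(-1) - (-2)(-2)) + (-1)·((-5)(2) - (2)(-2))
  = (3)(2) - (4)(1) + (-1)(-6)
  = 8

det(A) = (-3)(8) - (3)(20) + (2)(-32) - (-5)(8) = -108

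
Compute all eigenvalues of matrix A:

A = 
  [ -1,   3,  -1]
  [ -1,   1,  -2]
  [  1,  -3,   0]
λ = 1, 1, -2

Characteristic polynomial: det(λI - A) = λ³ - 3λ + 2
Testing integer divisors of the constant term: p(1) = 0, so (λ - 1) is a factor:
p(λ) = (λ - 1)(λ² + λ - 2)
λ² + λ - 2 = (λ + 2)(λ - 1)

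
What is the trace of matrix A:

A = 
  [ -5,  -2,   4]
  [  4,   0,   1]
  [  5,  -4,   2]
-3

tr(A) = -5 + 0 + 2 = -3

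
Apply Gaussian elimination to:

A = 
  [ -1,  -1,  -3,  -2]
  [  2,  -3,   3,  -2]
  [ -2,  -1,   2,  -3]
Row operations:
R2 → R2 + (2)·R1
R3 → R3 - (2)·R1
R3 → R3 + (1/5)·R2

Resulting echelon form:
REF = 
  [  -1,   -1,   -3,   -2]
  [   0,   -5,   -3,   -6]
  [   0,    0, 37/5, -1/5]

Rank = 3 (number of non-zero pivot rows).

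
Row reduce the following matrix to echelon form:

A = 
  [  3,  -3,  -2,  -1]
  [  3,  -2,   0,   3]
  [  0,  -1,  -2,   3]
Row operations:
R2 → R2 - (1)·R1
R3 → R3 + (1)·R2

Resulting echelon form:
REF = 
  [  3,  -3,  -2,  -1]
  [  0,   1,   2,   4]
  [  0,   0,   0,   7]

Rank = 3 (number of non-zero pivot rows).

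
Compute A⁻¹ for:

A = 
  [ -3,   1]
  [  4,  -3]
det(A) = (-3)(-3) - (1)(4) = 5
For a 2×2 matrix, A⁻¹ = (1/det(A)) · [[d, -b], [-c, a]]
    = (1/5) · [[-3, -1], [-4, -3]]

A⁻¹ = 
  [-3/5, -1/5]
  [-4/5, -3/5]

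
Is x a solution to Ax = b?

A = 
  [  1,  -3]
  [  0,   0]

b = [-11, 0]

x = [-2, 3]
Yes

Ax = [-11, 0] = b ✓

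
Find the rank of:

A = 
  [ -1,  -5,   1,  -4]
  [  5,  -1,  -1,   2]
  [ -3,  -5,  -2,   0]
rank(A) = 3

Row reduce:
R2 → R2 + (5)·R1
R3 → R3 - (3)·R1
R3 → R3 + (5/13)·R2
REF = 
  [    -1,     -5,      1,     -4]
  [     0,    -26,      4,    -18]
  [     0,      0, -45/13,  66/13]
Pivot columns: 1, 2, 3 → 3 pivots.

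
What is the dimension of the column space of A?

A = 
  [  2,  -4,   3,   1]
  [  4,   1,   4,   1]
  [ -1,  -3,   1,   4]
dim(Col(A)) = 3

Row reduce:
R2 → R2 - (2)·R1
R3 → R3 + (1/2)·R1
R3 → R3 + (5/9)·R2
REF = 
  [    2,    -4,     3,     1]
  [    0,     9,    -2,    -1]
  [    0,     0, 25/18, 71/18]
Pivot columns: 1, 2, 3 → 3 pivots.
dim(Col(A)) = number of pivot columns = 3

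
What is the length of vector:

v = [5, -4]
6.403

||v||₂ = √((5)² + (-4)²) = √41 = 6.403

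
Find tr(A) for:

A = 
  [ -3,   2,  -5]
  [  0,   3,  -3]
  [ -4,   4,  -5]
-5

tr(A) = -3 + 3 + -5 = -5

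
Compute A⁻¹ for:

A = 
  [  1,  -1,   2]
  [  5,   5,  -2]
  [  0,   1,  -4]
det(A) = (1)·((5)(-4) - (-2)(1)) - (-1)·((5)(-4) - (-2)(0)) + (2)·((5)(1) - (5)(0))
  = (1)(-18) - (-1)(-20) + (2)(5)
  = -28
det(A) = -28 ≠ 0, so A is invertible.

Cofactors Cᵢⱼ = (-1)ⁱ⁺ʲ·Mᵢⱼ:
C = 
  [-18,  20,   5]
  [ -2,  -4,  -1]
  [ -8,  12,  10]

adj(A) = Cᵀ:
adj(A) = 
  [-18,  -2,  -8]
  [ 20,  -4,  12]
  [  5,  -1,  10]

A⁻¹ = (-1/28) · adj(A):
A⁻¹ = 
  [ 9/14,  1/14,   2/7]
  [ -5/7,   1/7,  -3/7]
  [-5/28,  1/28, -5/14]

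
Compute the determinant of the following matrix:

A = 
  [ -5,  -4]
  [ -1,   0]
-4

For a 2×2 matrix, det = ad - bc = (-5)(0) - (-4)(-1) = -4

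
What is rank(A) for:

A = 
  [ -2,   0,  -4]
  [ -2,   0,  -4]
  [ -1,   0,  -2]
rank(A) = 1

Row reduce:
R2 → R2 - (1)·R1
R3 → R3 - (1/2)·R1
REF = 
  [ -2,   0,  -4]
  [  0,   0,   0]
  [  0,   0,   0]
Pivot columns: 1 → 1 pivot.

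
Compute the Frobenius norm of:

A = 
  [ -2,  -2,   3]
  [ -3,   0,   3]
||A||_F = 5.916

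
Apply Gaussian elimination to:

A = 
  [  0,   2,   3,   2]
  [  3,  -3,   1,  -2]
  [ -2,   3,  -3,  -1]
Row operations:
Swap R1 ↔ R2
R3 → R3 + (2/3)·R1
R3 → R3 - (1/2)·R2

Resulting echelon form:
REF = 
  [    3,    -3,     1,    -2]
  [    0,     2,     3,     2]
  [    0,     0, -23/6, -10/3]

Rank = 3 (number of non-zero pivot rows).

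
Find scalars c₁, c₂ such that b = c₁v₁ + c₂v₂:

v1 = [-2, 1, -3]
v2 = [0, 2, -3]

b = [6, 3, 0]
c1 = -3, c2 = 3

b = -3·v1 + 3·v2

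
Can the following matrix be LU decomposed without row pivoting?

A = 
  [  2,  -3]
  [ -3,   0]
Yes.
A[1,1] = 2 ≠ 0, so Gaussian elimination proceeds without a row swap: multiplier ℓ₂₁ = (-3)/(2) = -3/2, and U[2,2] = 0 - (-3/2)(-3) = -9/2.
L = 
  [   1,    0]
  [-3/2,    1]
U = 
  [   2,   -3]
  [   0, -9/2]
Check row 2 of LU: [(-3/2)(2), (-3/2)(-3) + (-9/2)] = [-3, 0] = row 2 of A ✓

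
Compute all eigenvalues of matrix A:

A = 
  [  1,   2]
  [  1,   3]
tr(A) = 4, det(A) = 1
Characteristic polynomial: λ² - tr(A)λ + det(A) = λ² - 4λ + 1
λ² - 4λ + 1 = 0  ⇒  λ = (4 ± √((-4)² - 4·(1)))/2 = (4 ± √(12))/2
  = 2 + √3,  2 - √3

λ = 2 + √3, 2 - √3  (≈ 3.732, 0.2679)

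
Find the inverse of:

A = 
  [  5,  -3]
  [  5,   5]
det(A) = (5)(5) - (-3)(5) = 40
For a 2×2 matrix, A⁻¹ = (1/det(A)) · [[d, -b], [-c, a]]
    = (1/40) · [[5, 3], [-5, 5]]

A⁻¹ = 
  [ 1/8, 3/40]
  [-1/8,  1/8]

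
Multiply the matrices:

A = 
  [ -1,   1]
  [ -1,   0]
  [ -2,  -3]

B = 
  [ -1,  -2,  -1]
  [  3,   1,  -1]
A is 3×2 and B is 2×3, so AB is 3×3. Each entry is (row of A)·(column of B):
AB[1,1] = (-1)(-1) + (1)(3) = 4
AB[1,2] = (-1)(-2) + (1)(1) = 3
AB[1,3] = (-1)(-1) + (1)(-1) = 0
AB[2,1] = (-1)(-1) + (0)(3) = 1
AB[2,2] = (-1)(-2) + (0)(1) = 2
AB[2,3] = (-1)(-1) + (0)(-1) = 1
AB[3,1] = (-2)(-1) + (-3)(3) = -7
AB[3,2] = (-2)(-2) + (-3)(1) = 1
AB[3,3] = (-2)(-1) + (-3)(-1) = 5

AB = 
  [  4,   3,   0]
  [  1,   2,   1]
  [ -7,   1,   5]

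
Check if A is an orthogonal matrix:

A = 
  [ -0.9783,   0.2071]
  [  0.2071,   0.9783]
Yes

AᵀA = 
  [  1,   0]
  [  0,   1]
≈ I (equal to I up to the 4-dp rounding of the entries)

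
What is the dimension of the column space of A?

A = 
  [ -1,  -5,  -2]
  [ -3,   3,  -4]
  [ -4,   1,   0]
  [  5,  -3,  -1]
dim(Col(A)) = 3

Row reduce:
R2 → R2 - (3)·R1
R3 → R3 - (4)·R1
R4 → R4 + (5)·R1
R3 → R3 - (7/6)·R2
R4 → R4 + (14/9)·R2
R4 → R4 + (71/51)·R3
REF = 
  [  -1,   -5,   -2]
  [   0,   18,    2]
  [   0,    0, 17/3]
  [   0,    0,    0]
Pivot columns: 1, 2, 3 → 3 pivots.
dim(Col(A)) = number of pivot columns = 3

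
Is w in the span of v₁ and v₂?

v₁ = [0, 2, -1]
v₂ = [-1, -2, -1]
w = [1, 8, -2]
Yes

Form the augmented matrix and row-reduce:
[v₁|v₂|w] = 
  [  0,  -1,   1]
  [  2,  -2,   8]
  [ -1,  -1,  -2]
Swap R1 ↔ R2
R3 → R3 + (1/2)·R1
R3 → R3 - (2)·R2
REF = 
  [  2,  -2,   8]
  [  0,  -1,   1]
  [  0,   0,   0]

No row of the form [0 0 | nonzero], so the system is consistent. Back-substitution gives c₁ = 3, c₂ = -1: w = (3)·v₁ + (-1)·v₂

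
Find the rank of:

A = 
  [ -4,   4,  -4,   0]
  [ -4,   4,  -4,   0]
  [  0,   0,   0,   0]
Row reduce:
R2 → R2 - (1)·R1
REF = 
  [ -4,   4,  -4,   0]
  [  0,   0,   0,   0]
  [  0,   0,   0,   0]
Pivot columns: 1 → 1 pivot.

rank(A) = 1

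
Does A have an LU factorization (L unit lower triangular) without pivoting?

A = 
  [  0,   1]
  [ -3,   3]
No.
A[1,1] = 0 but A[2,1] = -3 ≠ 0. Any LU with L unit lower triangular has (LU)[1,1] = U[1,1] and (LU)[2,1] = L[2,1]·U[1,1]; matching A forces U[1,1] = 0, which then forces (LU)[2,1] = 0 ≠ -3. A row swap (pivoting) is required.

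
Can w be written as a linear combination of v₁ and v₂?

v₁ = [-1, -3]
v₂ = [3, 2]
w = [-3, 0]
Yes

Form the augmented matrix and row-reduce:
[v₁|v₂|w] = 
  [ -1,   3,  -3]
  [ -3,   2,   0]
R2 → R2 - (3)·R1
REF = 
  [ -1,   3,  -3]
  [  0,  -7,   9]

No row of the form [0 0 | nonzero], so the system is consistent. Back-substitution gives c₁ = -6/7, c₂ = -9/7: w = (-6/7)·v₁ + (-9/7)·v₂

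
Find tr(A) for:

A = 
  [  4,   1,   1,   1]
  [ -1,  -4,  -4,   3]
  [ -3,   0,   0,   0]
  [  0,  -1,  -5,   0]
0

tr(A) = 4 + -4 + 0 + 0 = 0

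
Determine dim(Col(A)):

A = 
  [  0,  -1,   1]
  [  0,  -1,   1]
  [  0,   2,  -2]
Row reduce:
R2 → R2 - (1)·R1
R3 → R3 + (2)·R1
REF = 
  [  0,  -1,   1]
  [  0,   0,   0]
  [  0,   0,   0]
Pivot columns: 2 → 1 pivot.
dim(Col(A)) = number of pivot columns = 1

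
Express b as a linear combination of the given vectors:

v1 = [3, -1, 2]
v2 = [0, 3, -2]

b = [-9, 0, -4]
c1 = -3, c2 = -1

b = -3·v1 + -1·v2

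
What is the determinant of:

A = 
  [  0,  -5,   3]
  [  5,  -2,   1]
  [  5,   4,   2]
115

Cofactor expansion along row 1:
det(A) = (0)·((-2)(2) - (1)(4)) - (-5)·((5)(2) - (1)(5)) + (3)·((5)(4) - (-2)(5))
  = (0)(-8) - (-5)(5) + (3)(30)
  = 115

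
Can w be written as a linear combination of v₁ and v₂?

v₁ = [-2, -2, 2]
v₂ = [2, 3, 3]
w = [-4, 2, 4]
No

Form the augmented matrix and row-reduce:
[v₁|v₂|w] = 
  [ -2,   2,  -4]
  [ -2,   3,   2]
  [  2,   3,   4]
R2 → R2 - (1)·R1
R3 → R3 + (1)·R1
R3 → R3 - (5)·R2
REF = 
  [ -2,   2,  -4]
  [  0,   1,   6]
  [  0,   0, -30]

Row 3 reads [0 0 | -30], i.e. 0 = -30, so the system is inconsistent and w ∉ span{v₁, v₂}.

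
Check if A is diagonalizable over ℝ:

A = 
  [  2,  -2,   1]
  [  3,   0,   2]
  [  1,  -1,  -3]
No

Characteristic polynomial: det(λI - A) = λ³ + λ² + λ + 21
Testing integer divisors of the constant term: p(-3) = 0, so (λ + 3) is a factor:
p(λ) = (λ + 3)(λ² - 2λ + 7)
λ² - 2λ + 7 = 0  ⇒  λ = (2 ± √((-2)² - 4·(7)))/2 = (2 ± √(-24))/2
  = 1 + i√6,  1 - i√6
Eigenvalues: -3, 1 + i√6, 1 - i√6  (≈ -3, 1 + 2.449i, 1 - 2.449i)
Has complex eigenvalues (not diagonalizable over ℝ).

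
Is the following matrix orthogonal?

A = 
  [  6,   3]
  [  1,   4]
No

AᵀA = 
  [ 37,  22]
  [ 22,  25]
≠ I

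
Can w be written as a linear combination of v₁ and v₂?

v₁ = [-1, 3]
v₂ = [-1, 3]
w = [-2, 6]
Yes

Form the augmented matrix and row-reduce:
[v₁|v₂|w] = 
  [ -1,  -1,  -2]
  [  3,   3,   6]
R2 → R2 + (3)·R1
REF = 
  [ -1,  -1,  -2]
  [  0,   0,   0]

No row of the form [0 0 | nonzero], so the system is consistent. Back-substitution gives c₁ = 2, c₂ = 0: w = (2)·v₁ + (0)·v₂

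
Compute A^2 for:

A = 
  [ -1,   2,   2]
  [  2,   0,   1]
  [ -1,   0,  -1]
A² = A·A:
A²[1,1] = (-1)(-1) + (2)(2) + (2)(-1) = 3
A²[1,2] = (-1)(2) + (2)(0) + (2)(0) = -2
A²[1,3] = (-1)(2) + (2)(1) + (2)(-1) = -2
A²[2,1] = (2)(-1) + (0)(2) + (1)(-1) = -3
A²[2,2] = (2)(2) + (0)(0) + (1)(0) = 4
A²[2,3] = (2)(2) + (0)(1) + (1)(-1) = 3
A²[3,1] = (-1)(-1) + (0)(2) + (-1)(-1) = 2
A²[3,2] = (-1)(2) + (0)(0) + (-1)(0) = -2
A²[3,3] = (-1)(2) + (0)(1) + (-1)(-1) = -1
A² = 
  [  3,  -2,  -2]
  [ -3,   4,   3]
  [  2,  -2,  -1]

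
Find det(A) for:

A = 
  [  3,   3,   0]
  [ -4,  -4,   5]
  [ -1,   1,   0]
Cofactor expansion along row 1:
det(A) = (3)·((-4)(0) - (5)(1)) - (3)·((-4)(0) - (5)(-1)) + (0)·((-4)(1) - (-4)(-1))
  = (3)(-5) - (3)(5) + (0)(-8)
  = -30

det(A) = -30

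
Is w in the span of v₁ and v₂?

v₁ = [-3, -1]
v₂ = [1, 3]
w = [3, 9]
Yes

Form the augmented matrix and row-reduce:
[v₁|v₂|w] = 
  [ -3,   1,   3]
  [ -1,   3,   9]
R2 → R2 - (1/3)·R1
REF = 
  [ -3,   1,   3]
  [  0, 8/3,   8]

No row of the form [0 0 | nonzero], so the system is consistent. Back-substitution gives c₁ = 0, c₂ = 3: w = (0)·v₁ + (3)·v₂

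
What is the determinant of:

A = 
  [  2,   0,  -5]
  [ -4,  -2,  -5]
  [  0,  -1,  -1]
-26

Cofactor expansion along row 1:
det(A) = (2)·((-2)(-1) - (-5)(-1)) - (0)·((-4)(-1) - (-5)(0)) + (-5)·((-4)(-1) - (-2)(0))
  = (2)(-3) - (0)(4) + (-5)(4)
  = -26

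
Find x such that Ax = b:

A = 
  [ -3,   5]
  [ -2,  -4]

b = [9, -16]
Row reduce the augmented matrix [A|b]:
R2 → R2 - (2/3)·R1
REF = 
  [   -3,     5,     9]
  [    0, -22/3,   -22]

Back-substitution:
x₂ = (-22) / (-22/3) = 3
x₁ = (9 - (5)(3)) / (-3) = 2

x = [2, 3]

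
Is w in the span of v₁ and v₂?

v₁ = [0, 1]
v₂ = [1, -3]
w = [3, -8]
Yes

Form the augmented matrix and row-reduce:
[v₁|v₂|w] = 
  [  0,   1,   3]
  [  1,  -3,  -8]
Swap R1 ↔ R2
REF = 
  [  1,  -3,  -8]
  [  0,   1,   3]

No row of the form [0 0 | nonzero], so the system is consistent. Back-substitution gives c₁ = 1, c₂ = 3: w = (1)·v₁ + (3)·v₂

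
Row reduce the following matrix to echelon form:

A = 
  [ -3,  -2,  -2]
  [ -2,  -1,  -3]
Row operations:
R2 → R2 - (2/3)·R1

Resulting echelon form:
REF = 
  [  -3,   -2,   -2]
  [   0,  1/3, -5/3]

Rank = 2 (number of non-zero pivot rows).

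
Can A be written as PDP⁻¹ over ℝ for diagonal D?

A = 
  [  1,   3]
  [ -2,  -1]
No

tr(A) = 0, det(A) = 5
Characteristic polynomial: λ² - tr(A)λ + det(A) = λ² + 5
λ² + 5 = 0  ⇒  λ = (0 ± √((0)² - 4·(5)))/2 = (0 ± √(-20))/2
  = i√5,  -i√5
Eigenvalues: i√5, -i√5  (≈ 0 + 2.236i, 0 - 2.236i)
Has complex eigenvalues (not diagonalizable over ℝ).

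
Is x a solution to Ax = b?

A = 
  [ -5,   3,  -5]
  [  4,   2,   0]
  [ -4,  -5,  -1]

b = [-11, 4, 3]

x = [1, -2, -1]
No

Ax = [-6, 0, 7] ≠ b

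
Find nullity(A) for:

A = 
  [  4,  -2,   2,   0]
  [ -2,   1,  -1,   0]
nullity(A) = 3

Row reduce:
R2 → R2 + (1/2)·R1
REF = 
  [  4,  -2,   2,   0]
  [  0,   0,   0,   0]
Pivot columns: 1 → 1 pivot.
rank(A) = 1, so nullity(A) = 4 - 1 = 3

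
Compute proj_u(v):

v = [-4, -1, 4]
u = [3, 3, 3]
v·u = (-4)(3) + (-1)(3) + (4)(3) = -3
u·u = (3)² + (3)² + (3)² = 27
proj_u(v) = (v·u / u·u) × u = (-3/27) × u = (-1/9) × u

proj_u(v) = [-1/3, -1/3, -1/3]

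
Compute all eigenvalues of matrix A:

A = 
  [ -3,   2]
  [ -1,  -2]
tr(A) = -5, det(A) = 8
Characteristic polynomial: λ² - tr(A)λ + det(A) = λ² + 5λ + 8
λ² + 5λ + 8 = 0  ⇒  λ = (-5 ± √((5)² - 4·(8)))/2 = (-5 ± √(-7))/2
  = (-5 + i√7)/2,  (-5 - i√7)/2

λ = (-5 + i√7)/2, (-5 - i√7)/2  (≈ -2.5 + 1.323i, -2.5 - 1.323i)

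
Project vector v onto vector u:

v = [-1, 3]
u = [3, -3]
v·u = (-1)(3) + (3)(-3) = -12
u·u = (3)² + (-3)² = 18
proj_u(v) = (v·u / u·u) × u = (-12/18) × u = (-2/3) × u

proj_u(v) = [-2, 2]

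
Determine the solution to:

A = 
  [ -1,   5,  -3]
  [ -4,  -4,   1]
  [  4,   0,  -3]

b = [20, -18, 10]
Row reduce the augmented matrix [A|b]:
R2 → R2 - (4)·R1
R3 → R3 + (4)·R1
R3 → R3 + (5/6)·R2
REF = 
  [   -1,     5,    -3,    20]
  [    0,   -24,    13,   -98]
  [    0,     0, -25/6,  25/3]

Back-substitution:
x₃ = (25/3) / (-25/6) = -2
x₂ = (-98 - (13)(-2)) / (-24) = 3
x₁ = (20 - (5)(3) - (-3)(-2)) / (-1) = 1

x = [1, 3, -2]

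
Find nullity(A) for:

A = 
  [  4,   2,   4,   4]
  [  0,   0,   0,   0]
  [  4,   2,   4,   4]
nullity(A) = 3

Row reduce:
R3 → R3 - (1)·R1
REF = 
  [  4,   2,   4,   4]
  [  0,   0,   0,   0]
  [  0,   0,   0,   0]
Pivot columns: 1 → 1 pivot.
rank(A) = 1, so nullity(A) = 4 - 1 = 3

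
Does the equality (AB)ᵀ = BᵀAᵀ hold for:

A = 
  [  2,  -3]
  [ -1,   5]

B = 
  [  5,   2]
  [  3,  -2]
Yes

(AB)ᵀ = 
  [  1,  10]
  [ 10, -12]

BᵀAᵀ = 
  [  1,  10]
  [ 10, -12]

Both sides are equal — this is the standard identity (AB)ᵀ = BᵀAᵀ, which holds for all A, B.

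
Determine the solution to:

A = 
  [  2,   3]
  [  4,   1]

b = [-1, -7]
x = [-2, 1]

Row reduce the augmented matrix [A|b]:
R2 → R2 - (2)·R1
REF = 
  [  2,   3,  -1]
  [  0,  -5,  -5]

Back-substitution:
x₂ = (-5) / (-5) = 1
x₁ = (-1 - (3)(1)) / 2 = -2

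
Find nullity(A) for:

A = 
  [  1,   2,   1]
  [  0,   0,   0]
nullity(A) = 2

Row reduce:
(no row operations needed)
REF = 
  [  1,   2,   1]
  [  0,   0,   0]
Pivot columns: 1 → 1 pivot.
rank(A) = 1, so nullity(A) = 3 - 1 = 2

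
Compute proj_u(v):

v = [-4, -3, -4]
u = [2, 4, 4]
proj_u(v) = [-2, -4, -4]

v·u = (-4)(2) + (-3)(4) + (-4)(4) = -36
u·u = (2)² + (4)² + (4)² = 36
proj_u(v) = (v·u / u·u) × u = (-36/36) × u = (-1) × u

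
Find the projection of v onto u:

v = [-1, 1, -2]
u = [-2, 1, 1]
v·u = (-1)(-2) + (1)(1) + (-2)(1) = 1
u·u = (-2)² + (1)² + (1)² = 6
proj_u(v) = (v·u / u·u) × u = (1/6) × u

proj_u(v) = [-1/3, 1/6, 1/6]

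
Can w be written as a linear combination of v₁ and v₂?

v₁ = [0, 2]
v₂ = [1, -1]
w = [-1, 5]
Yes

Form the augmented matrix and row-reduce:
[v₁|v₂|w] = 
  [  0,   1,  -1]
  [  2,  -1,   5]
Swap R1 ↔ R2
REF = 
  [  2,  -1,   5]
  [  0,   1,  -1]

No row of the form [0 0 | nonzero], so the system is consistent. Back-substitution gives c₁ = 2, c₂ = -1: w = (2)·v₁ + (-1)·v₂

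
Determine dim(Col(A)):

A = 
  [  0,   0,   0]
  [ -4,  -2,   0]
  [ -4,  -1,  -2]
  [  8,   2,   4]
Row reduce:
Swap R1 ↔ R2
R3 → R3 - (1)·R1
R4 → R4 + (2)·R1
Swap R2 ↔ R3
R4 → R4 + (2)·R2
REF = 
  [ -4,  -2,   0]
  [  0,   1,  -2]
  [  0,   0,   0]
  [  0,   0,   0]
Pivot columns: 1, 2 → 2 pivots.
dim(Col(A)) = number of pivot columns = 2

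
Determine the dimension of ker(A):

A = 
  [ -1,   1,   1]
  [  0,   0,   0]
nullity(A) = 2

Row reduce:
(no row operations needed)
REF = 
  [ -1,   1,   1]
  [  0,   0,   0]
Pivot columns: 1 → 1 pivot.
rank(A) = 1, so nullity(A) = 3 - 1 = 2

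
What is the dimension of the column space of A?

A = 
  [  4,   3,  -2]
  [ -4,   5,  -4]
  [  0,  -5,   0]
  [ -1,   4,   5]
Row reduce:
R2 → R2 + (1)·R1
R4 → R4 + (1/4)·R1
R3 → R3 + (5/8)·R2
R4 → R4 - (19/32)·R2
R4 → R4 + (43/20)·R3
REF = 
  [    4,     3,    -2]
  [    0,     8,    -6]
  [    0,     0, -15/4]
  [    0,     0,     0]
Pivot columns: 1, 2, 3 → 3 pivots.
dim(Col(A)) = number of pivot columns = 3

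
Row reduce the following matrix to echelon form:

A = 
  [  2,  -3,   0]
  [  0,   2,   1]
Row operations:
No row operations needed (already in echelon form).

Resulting echelon form:
REF = 
  [  2,  -3,   0]
  [  0,   2,   1]

Rank = 2 (number of non-zero pivot rows).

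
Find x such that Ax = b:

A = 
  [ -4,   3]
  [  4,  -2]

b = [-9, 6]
Row reduce the augmented matrix [A|b]:
R2 → R2 + (1)·R1
REF = 
  [ -4,   3,  -9]
  [  0,   1,  -3]

Back-substitution:
x₂ = (-3) / 1 = -3
x₁ = (-9 - (3)(-3)) / (-4) = 0

x = [0, -3]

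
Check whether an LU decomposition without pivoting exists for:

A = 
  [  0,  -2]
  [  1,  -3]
No.
A[1,1] = 0 but A[2,1] = 1 ≠ 0. Any LU with L unit lower triangular has (LU)[1,1] = U[1,1] and (LU)[2,1] = L[2,1]·U[1,1]; matching A forces U[1,1] = 0, which then forces (LU)[2,1] = 0 ≠ 1. A row swap (pivoting) is required.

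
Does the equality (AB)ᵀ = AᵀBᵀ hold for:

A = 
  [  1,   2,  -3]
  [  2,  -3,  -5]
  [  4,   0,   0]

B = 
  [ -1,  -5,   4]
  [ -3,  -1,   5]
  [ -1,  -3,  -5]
No

(AB)ᵀ = 
  [ -4,  12,  -4]
  [  2,   8, -20]
  [ 29,  18,  16]

AᵀBᵀ = 
  [  5,  15, -27]
  [ 13,  -3,   7]
  [ 28,  14,  18]

The two matrices differ, so (AB)ᵀ ≠ AᵀBᵀ in general. The correct identity is (AB)ᵀ = BᵀAᵀ.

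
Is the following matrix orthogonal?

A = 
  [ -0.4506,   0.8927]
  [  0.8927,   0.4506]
Yes

AᵀA = 
  [  1,   0]
  [  0,   1]
≈ I (equal to I up to the 4-dp rounding of the entries)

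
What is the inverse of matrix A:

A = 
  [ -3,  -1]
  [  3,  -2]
det(A) = (-3)(-2) - (-1)(3) = 9
For a 2×2 matrix, A⁻¹ = (1/det(A)) · [[d, -b], [-c, a]]
    = (1/9) · [[-2, 1], [-3, -3]]

A⁻¹ = 
  [-2/9,  1/9]
  [-1/3, -1/3]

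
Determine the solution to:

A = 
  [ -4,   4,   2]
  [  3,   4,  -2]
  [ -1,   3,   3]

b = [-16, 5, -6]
x = [3, -1, 0]

Row reduce the augmented matrix [A|b]:
R2 → R2 + (3/4)·R1
R3 → R3 - (1/4)·R1
R3 → R3 - (2/7)·R2
REF = 
  [   -4,     4,     2,   -16]
  [    0,     7,  -1/2,    -7]
  [    0,     0, 37/14,     0]

Back-substitution:
x₃ = 0 / (37/14) = 0
x₂ = (-7 - (-1/2)(0)) / 7 = -1
x₁ = (-16 - (4)(-1) - (2)(0)) / (-4) = 3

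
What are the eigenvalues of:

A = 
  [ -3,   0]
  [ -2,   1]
tr(A) = -2, det(A) = -3
Characteristic polynomial: λ² - tr(A)λ + det(A) = λ² + 2λ - 3
λ² + 2λ - 3 = (λ + 3)(λ - 1)

λ = 1, -3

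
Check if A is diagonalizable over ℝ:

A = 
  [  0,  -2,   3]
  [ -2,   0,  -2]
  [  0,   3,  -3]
No

Characteristic polynomial: det(λI - A) = λ³ + 3λ² + 2λ + 6
Testing integer divisors of the constant term: p(-3) = 0, so (λ + 3) is a factor:
p(λ) = (λ + 3)(λ² + 2)
λ² + 2 = 0  ⇒  λ = (0 ± √((0)² - 4·(2)))/2 = (0 ± √(-8))/2
  = i√2,  -i√2
Eigenvalues: -3, i√2, -i√2  (≈ -3, 0 + 1.414i, 0 - 1.414i)
Has complex eigenvalues (not diagonalizable over ℝ).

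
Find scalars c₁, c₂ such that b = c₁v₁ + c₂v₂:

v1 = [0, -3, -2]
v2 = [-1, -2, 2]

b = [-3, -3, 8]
c1 = -1, c2 = 3

b = -1·v1 + 3·v2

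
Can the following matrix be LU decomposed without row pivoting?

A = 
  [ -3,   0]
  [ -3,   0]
Yes.
A[1,1] = -3 ≠ 0, so Gaussian elimination proceeds without a row swap: multiplier ℓ₂₁ = (-3)/(-3) = 1, and U[2,2] = 0 - (1)(0) = 0.
L = 
  [  1,   0]
  [  1,   1]
U = 
  [ -3,   0]
  [  0,   0]
Check row 2 of LU: [(1)(-3), (1)(0) + 0] = [-3, 0] = row 2 of A ✓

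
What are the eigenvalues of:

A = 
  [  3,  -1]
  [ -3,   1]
tr(A) = 4, det(A) = 0
Characteristic polynomial: λ² - tr(A)λ + det(A) = λ² - 4λ
λ² - 4λ = λ(λ - 4)

λ = 4, 0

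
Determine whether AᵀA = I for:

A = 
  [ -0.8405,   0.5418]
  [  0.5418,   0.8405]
Yes

AᵀA = 
  [  1,   0]
  [  0,   1]
≈ I (equal to I up to the 4-dp rounding of the entries)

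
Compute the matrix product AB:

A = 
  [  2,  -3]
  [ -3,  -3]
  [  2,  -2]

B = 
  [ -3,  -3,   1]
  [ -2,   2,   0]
AB = 
  [  0, -12,   2]
  [ 15,   3,  -3]
  [ -2, -10,   2]

A is 3×2 and B is 2×3, so AB is 3×3. Each entry is (row of A)·(column of B):
AB[1,1] = (2)(-3) + (-3)(-2) = 0
AB[1,2] = (2)(-3) + (-3)(2) = -12
AB[1,3] = (2)(1) + (-3)(0) = 2
AB[2,1] = (-3)(-3) + (-3)(-2) = 15
AB[2,2] = (-3)(-3) + (-3)(2) = 3
AB[2,3] = (-3)(1) + (-3)(0) = -3
AB[3,1] = (2)(-3) + (-2)(-2) = -2
AB[3,2] = (2)(-3) + (-2)(2) = -10
AB[3,3] = (2)(1) + (-2)(0) = 2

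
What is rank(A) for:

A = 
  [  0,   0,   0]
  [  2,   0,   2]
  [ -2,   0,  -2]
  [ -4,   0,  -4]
rank(A) = 1

Row reduce:
Swap R1 ↔ R2
R3 → R3 + (1)·R1
R4 → R4 + (2)·R1
REF = 
  [  2,   0,   2]
  [  0,   0,   0]
  [  0,   0,   0]
  [  0,   0,   0]
Pivot columns: 1 → 1 pivot.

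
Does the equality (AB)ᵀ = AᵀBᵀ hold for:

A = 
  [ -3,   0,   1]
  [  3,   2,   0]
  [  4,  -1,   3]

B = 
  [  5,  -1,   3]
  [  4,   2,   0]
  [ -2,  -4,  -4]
No

(AB)ᵀ = 
  [-17,  23,  10]
  [ -1,   1, -18]
  [-13,   9,   0]

AᵀBᵀ = 
  [ -6,  -6, -22]
  [ -5,   4,  -4]
  [ 14,   4, -14]

The two matrices differ, so (AB)ᵀ ≠ AᵀBᵀ in general. The correct identity is (AB)ᵀ = BᵀAᵀ.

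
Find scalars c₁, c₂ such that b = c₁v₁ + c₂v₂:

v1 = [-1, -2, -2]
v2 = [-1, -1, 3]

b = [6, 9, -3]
c1 = -3, c2 = -3

b = -3·v1 + -3·v2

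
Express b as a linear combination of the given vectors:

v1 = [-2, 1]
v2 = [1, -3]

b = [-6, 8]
c1 = 2, c2 = -2

b = 2·v1 + -2·v2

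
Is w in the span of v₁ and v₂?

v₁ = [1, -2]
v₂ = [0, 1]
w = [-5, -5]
Yes

Form the augmented matrix and row-reduce:
[v₁|v₂|w] = 
  [  1,   0,  -5]
  [ -2,   1,  -5]
R2 → R2 + (2)·R1
REF = 
  [  1,   0,  -5]
  [  0,   1, -15]

No row of the form [0 0 | nonzero], so the system is consistent. Back-substitution gives c₁ = -5, c₂ = -15: w = (-5)·v₁ + (-15)·v₂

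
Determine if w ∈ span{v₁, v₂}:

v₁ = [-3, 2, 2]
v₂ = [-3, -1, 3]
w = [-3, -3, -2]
No

Form the augmented matrix and row-reduce:
[v₁|v₂|w] = 
  [ -3,  -3,  -3]
  [  2,  -1,  -3]
  [  2,   3,  -2]
R2 → R2 + (2/3)·R1
R3 → R3 + (2/3)·R1
R3 → R3 + (1/3)·R2
REF = 
  [   -3,    -3,    -3]
  [    0,    -3,    -5]
  [    0,     0, -17/3]

Row 3 reads [0 0 | -17/3], i.e. 0 = -17/3, so the system is inconsistent and w ∉ span{v₁, v₂}.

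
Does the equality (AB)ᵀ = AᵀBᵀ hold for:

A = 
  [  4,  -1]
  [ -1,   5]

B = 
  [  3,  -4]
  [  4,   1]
No

(AB)ᵀ = 
  [  8,  17]
  [-17,   9]

AᵀBᵀ = 
  [ 16,  15]
  [-23,   1]

The two matrices differ, so (AB)ᵀ ≠ AᵀBᵀ in general. The correct identity is (AB)ᵀ = BᵀAᵀ.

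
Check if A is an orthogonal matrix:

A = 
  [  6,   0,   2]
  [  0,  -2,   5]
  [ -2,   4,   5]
No

AᵀA = 
  [ 40,  -8,   2]
  [ -8,  20,  10]
  [  2,  10,  54]
≠ I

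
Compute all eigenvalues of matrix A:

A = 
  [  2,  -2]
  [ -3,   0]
tr(A) = 2, det(A) = -6
Characteristic polynomial: λ² - tr(A)λ + det(A) = λ² - 2λ - 6
λ² - 2λ - 6 = 0  ⇒  λ = (2 ± √((-2)² - 4·(-6)))/2 = (2 ± √(28))/2
  = 1 + √7,  1 - √7

λ = 1 + √7, 1 - √7  (≈ 3.646, -1.646)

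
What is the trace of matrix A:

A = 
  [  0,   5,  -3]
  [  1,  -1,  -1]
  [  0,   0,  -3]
-4

tr(A) = 0 + -1 + -3 = -4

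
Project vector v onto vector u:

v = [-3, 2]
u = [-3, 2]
v·u = (-3)(-3) + (2)(2) = 13
u·u = (-3)² + (2)² = 13
proj_u(v) = (v·u / u·u) × u = (13/13) × u = (1) × u

proj_u(v) = [-3, 2]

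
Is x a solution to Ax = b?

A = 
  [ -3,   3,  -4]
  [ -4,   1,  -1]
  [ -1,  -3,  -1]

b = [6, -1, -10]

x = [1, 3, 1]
No

Ax = [2, -2, -11] ≠ b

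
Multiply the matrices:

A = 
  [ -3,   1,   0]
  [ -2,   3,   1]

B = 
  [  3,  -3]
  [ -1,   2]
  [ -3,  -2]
AB = 
  [-10,  11]
  [-12,  10]

A is 2×3 and B is 3×2, so AB is 2×2. Each entry is (row of A)·(column of B):
AB[1,1] = (-3)(3) + (1)(-1) + (0)(-3) = -10
AB[1,2] = (-3)(-3) + (1)(2) + (0)(-2) = 11
AB[2,1] = (-2)(3) + (3)(-1) + (1)(-3) = -12
AB[2,2] = (-2)(-3) + (3)(2) + (1)(-2) = 10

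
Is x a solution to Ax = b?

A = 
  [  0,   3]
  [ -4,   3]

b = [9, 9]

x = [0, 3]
Yes

Ax = [9, 9] = b ✓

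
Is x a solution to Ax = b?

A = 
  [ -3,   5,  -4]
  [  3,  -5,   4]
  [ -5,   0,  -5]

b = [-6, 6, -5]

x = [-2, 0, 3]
Yes

Ax = [-6, 6, -5] = b ✓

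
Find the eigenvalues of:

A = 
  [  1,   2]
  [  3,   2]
λ = 4, -1

tr(A) = 3, det(A) = -4
Characteristic polynomial: λ² - tr(A)λ + det(A) = λ² - 3λ - 4
λ² - 3λ - 4 = (λ + 1)(λ - 4)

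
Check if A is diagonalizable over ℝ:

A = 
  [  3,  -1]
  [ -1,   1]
Yes

tr(A) = 4, det(A) = 2
Characteristic polynomial: λ² - tr(A)λ + det(A) = λ² - 4λ + 2
λ² - 4λ + 2 = 0  ⇒  λ = (4 ± √((-4)² - 4·(2)))/2 = (4 ± √(8))/2
  = 2 + √2,  2 - √2
Eigenvalues: 2 + √2, 2 - √2  (≈ 3.414, 0.5858)
The two irrational eigenvalues are distinct (simple), so each has alg. mult. = geom. mult. = 1.
Sum of geometric multiplicities equals n, so A has n independent eigenvectors.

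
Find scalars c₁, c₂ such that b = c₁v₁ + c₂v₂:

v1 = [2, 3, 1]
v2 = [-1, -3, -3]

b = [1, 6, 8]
c1 = -1, c2 = -3

b = -1·v1 + -3·v2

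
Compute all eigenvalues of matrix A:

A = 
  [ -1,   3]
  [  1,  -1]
λ = -1 + √3, -1 - √3  (≈ 0.7321, -2.732)

tr(A) = -2, det(A) = -2
Characteristic polynomial: λ² - tr(A)λ + det(A) = λ² + 2λ - 2
λ² + 2λ - 2 = 0  ⇒  λ = (-2 ± √((2)² - 4·(-2)))/2 = (-2 ± √(12))/2
  = -1 + √3,  -1 - √3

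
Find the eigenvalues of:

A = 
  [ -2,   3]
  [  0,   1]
λ = 1, -2

tr(A) = -1, det(A) = -2
Characteristic polynomial: λ² - tr(A)λ + det(A) = λ² + λ - 2
λ² + λ - 2 = (λ + 2)(λ - 1)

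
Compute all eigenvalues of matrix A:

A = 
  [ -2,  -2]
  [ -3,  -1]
λ = 1, -4

tr(A) = -3, det(A) = -4
Characteristic polynomial: λ² - tr(A)λ + det(A) = λ² + 3λ - 4
λ² + 3λ - 4 = (λ + 4)(λ - 1)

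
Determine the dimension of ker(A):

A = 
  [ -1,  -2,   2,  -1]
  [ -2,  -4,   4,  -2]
nullity(A) = 3

Row reduce:
R2 → R2 - (2)·R1
REF = 
  [ -1,  -2,   2,  -1]
  [  0,   0,   0,   0]
Pivot columns: 1 → 1 pivot.
rank(A) = 1, so nullity(A) = 4 - 1 = 3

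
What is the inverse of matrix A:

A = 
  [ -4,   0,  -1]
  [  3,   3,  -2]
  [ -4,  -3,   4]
det(A) = (-4)·((3)(4) - (-2)(-3)) - (0)·((3)(4) - (-2)(-4)) + (-1)·((3)(-3) - (3)(-4))
  = (-4)(6) - (0)(4) + (-1)(3)
  = -27
det(A) = -27 ≠ 0, so A is invertible.

Cofactors Cᵢⱼ = (-1)ⁱ⁺ʲ·Mᵢⱼ:
C = 
  [  6,  -4,   3]
  [  3, -20, -12]
  [  3, -11, -12]

adj(A) = Cᵀ:
adj(A) = 
  [  6,   3,   3]
  [ -4, -20, -11]
  [  3, -12, -12]

A⁻¹ = (-1/27) · adj(A):
A⁻¹ = 
  [ -2/9,  -1/9,  -1/9]
  [ 4/27, 20/27, 11/27]
  [ -1/9,   4/9,   4/9]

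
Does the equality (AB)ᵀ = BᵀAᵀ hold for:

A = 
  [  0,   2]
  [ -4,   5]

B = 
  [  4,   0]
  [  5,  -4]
Yes

(AB)ᵀ = 
  [ 10,   9]
  [ -8, -20]

BᵀAᵀ = 
  [ 10,   9]
  [ -8, -20]

Both sides are equal — this is the standard identity (AB)ᵀ = BᵀAᵀ, which holds for all A, B.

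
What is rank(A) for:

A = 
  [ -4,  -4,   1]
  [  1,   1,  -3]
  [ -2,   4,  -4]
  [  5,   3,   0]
rank(A) = 3

Row reduce:
R2 → R2 + (1/4)·R1
R3 → R3 - (1/2)·R1
R4 → R4 + (5/4)·R1
Swap R2 ↔ R3
R4 → R4 + (1/3)·R2
R4 → R4 - (1/11)·R3
REF = 
  [   -4,    -4,     1]
  [    0,     6,  -9/2]
  [    0,     0, -11/4]
  [    0,     0,     0]
Pivot columns: 1, 2, 3 → 3 pivots.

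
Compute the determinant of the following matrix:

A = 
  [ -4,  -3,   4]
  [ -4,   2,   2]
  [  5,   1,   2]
-118

Cofactor expansion along row 1:
det(A) = (-4)·((2)(2) - (2)(1)) - (-3)·((-4)(2) - (2)(5)) + (4)·((-4)(1) - (2)(5))
  = (-4)(2) - (-3)(-18) + (4)(-14)
  = -118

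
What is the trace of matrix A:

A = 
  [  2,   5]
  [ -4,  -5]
-3

tr(A) = 2 + -5 = -3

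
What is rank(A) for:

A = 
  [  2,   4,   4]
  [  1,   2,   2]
rank(A) = 1

Row reduce:
R2 → R2 - (1/2)·R1
REF = 
  [  2,   4,   4]
  [  0,   0,   0]
Pivot columns: 1 → 1 pivot.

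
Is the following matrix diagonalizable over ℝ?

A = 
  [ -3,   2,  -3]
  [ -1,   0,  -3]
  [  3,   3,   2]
No

Characteristic polynomial: det(λI - A) = λ³ + λ² + 14λ + 32
Testing integer divisors of the constant term: p(-2) = 0, so (λ + 2) is a factor:
p(λ) = (λ + 2)(λ² - λ + 16)
λ² - λ + 16 = 0  ⇒  λ = (1 ± √((-1)² - 4·(16)))/2 = (1 ± √(-63))/2
  = (1 + 3i√7)/2,  (1 - 3i√7)/2
Eigenvalues: -2, (1 + 3i√7)/2, (1 - 3i√7)/2  (≈ -2, 0.5 + 3.969i, 0.5 - 3.969i)
Has complex eigenvalues (not diagonalizable over ℝ).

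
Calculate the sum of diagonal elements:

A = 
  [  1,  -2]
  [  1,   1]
2

tr(A) = 1 + 1 = 2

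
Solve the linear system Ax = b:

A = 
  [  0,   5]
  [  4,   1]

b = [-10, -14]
Row reduce the augmented matrix [A|b]:
Swap R1 ↔ R2
REF = 
  [  4,   1, -14]
  [  0,   5, -10]

Back-substitution:
x₂ = (-10) / 5 = -2
x₁ = (-14 - (1)(-2)) / 4 = -3

x = [-3, -2]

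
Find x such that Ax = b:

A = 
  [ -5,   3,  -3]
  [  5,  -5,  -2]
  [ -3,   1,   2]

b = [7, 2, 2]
Row reduce the augmented matrix [A|b]:
R2 → R2 + (1)·R1
R3 → R3 - (3/5)·R1
R3 → R3 - (2/5)·R2
REF = 
  [   -5,     3,    -3,     7]
  [    0,    -2,    -5,     9]
  [    0,     0,  29/5, -29/5]

Back-substitution:
x₃ = (-29/5) / (29/5) = -1
x₂ = (9 - (-5)(-1)) / (-2) = -2
x₁ = (7 - (3)(-2) - (-3)(-1)) / (-5) = -2

x = [-2, -2, -1]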